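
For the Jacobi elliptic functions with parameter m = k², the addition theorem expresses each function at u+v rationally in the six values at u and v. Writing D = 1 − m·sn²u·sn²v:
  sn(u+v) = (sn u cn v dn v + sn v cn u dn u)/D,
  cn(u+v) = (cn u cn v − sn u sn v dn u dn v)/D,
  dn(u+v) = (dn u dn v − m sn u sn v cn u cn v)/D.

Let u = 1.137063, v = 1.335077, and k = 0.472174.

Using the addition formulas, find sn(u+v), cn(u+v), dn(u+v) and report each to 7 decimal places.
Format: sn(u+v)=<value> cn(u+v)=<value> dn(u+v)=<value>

sn(u+v)=0.7510421 cn(u+v)=-0.6602543 dn(u+v)=0.9350095

sn u = 0.8889277792771015, cn u = 0.4580473809874702, dn u = 0.9076496651913834
sn v = 0.9560193714709584, cn v = 0.2933035311282047, dn v = 0.8923179239124809
m = k² = 0.222948286276
D = 1 − m·sn²u·sn²v = 0.8389834638971112
sn(u+v) = (sn u·cn v·dn v + sn v·cn u·dn u)/D = 0.6301119339196615/0.8389834638971112 = 0.7510421373417383
cn(u+v) = (cn u·cn v − sn u·sn v·dn u·dn v)/D = -0.5539424188711489/0.8389834638971112 = -0.660254275213083
dn(u+v) = (dn u·dn v − m·sn u·sn v·cn u·cn v)/D = 0.7844575394355486/0.8389834638971112 = 0.9350095361733501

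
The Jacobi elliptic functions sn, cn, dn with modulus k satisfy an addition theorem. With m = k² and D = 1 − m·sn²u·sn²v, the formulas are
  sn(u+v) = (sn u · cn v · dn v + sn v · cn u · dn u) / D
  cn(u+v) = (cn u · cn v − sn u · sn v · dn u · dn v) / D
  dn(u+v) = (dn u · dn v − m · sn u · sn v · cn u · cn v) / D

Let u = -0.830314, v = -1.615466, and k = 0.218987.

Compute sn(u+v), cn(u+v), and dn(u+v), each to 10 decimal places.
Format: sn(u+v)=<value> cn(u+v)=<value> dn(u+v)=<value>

sn u = -0.7354515346299796, cn u = 0.6775773315352336, dn u = 0.9869455427377228
sn v = -0.9996950233720961, cn v = -0.02469534865241492, dn v = 0.975742763163413
m = k² = 0.047955306169
D = 1 − m·sn²u·sn²v = 0.9740773231871842
sn(u+v) = (sn u·cn v·dn v + sn v·cn u·dn u)/D = -0.6508063131107163/0.9740773231871842 = -0.6681259255489861
cn(u+v) = (cn u·cn v − sn u·sn v·dn u·dn v)/D = -0.7247604944826576/0.9740773231871842 = -0.7440482159170269
dn(u+v) = (dn u·dn v − m·sn u·sn v·cn u·cn v)/D = 0.9635949441667306/0.9740773231871842 = 0.9892386581938329

sn(u+v)=-0.6681259255 cn(u+v)=-0.7440482159 dn(u+v)=0.9892386582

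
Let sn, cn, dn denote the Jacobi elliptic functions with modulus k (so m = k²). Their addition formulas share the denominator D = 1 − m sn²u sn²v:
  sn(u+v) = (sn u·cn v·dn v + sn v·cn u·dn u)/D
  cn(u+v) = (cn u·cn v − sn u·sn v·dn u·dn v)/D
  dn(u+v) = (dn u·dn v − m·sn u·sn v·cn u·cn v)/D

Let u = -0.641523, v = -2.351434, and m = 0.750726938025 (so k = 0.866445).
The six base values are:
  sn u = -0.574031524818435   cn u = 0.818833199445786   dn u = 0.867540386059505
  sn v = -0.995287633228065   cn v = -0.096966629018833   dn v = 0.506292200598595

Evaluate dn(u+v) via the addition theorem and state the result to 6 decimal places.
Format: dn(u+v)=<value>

m = k² = 0.750726938025
D = 1 − m·sn²u·sn²v = 0.7549522591714276
dn(u+v) = (dn u·dn v − m·sn u·sn v·cn u·cn v)/D = 0.4732841826735038/0.7549522591714276 = 0.6269061081993991

dn(u+v)=0.626906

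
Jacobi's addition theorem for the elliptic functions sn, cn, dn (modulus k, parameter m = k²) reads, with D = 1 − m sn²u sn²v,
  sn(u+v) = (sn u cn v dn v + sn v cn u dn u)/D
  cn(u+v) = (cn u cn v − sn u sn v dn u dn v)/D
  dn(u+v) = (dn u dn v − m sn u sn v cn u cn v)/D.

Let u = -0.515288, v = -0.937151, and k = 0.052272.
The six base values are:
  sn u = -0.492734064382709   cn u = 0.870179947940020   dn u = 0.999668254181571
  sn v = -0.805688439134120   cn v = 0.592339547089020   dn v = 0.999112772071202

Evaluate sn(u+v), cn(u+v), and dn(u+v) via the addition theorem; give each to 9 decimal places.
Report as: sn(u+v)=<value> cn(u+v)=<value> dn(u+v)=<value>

sn(u+v)=-0.992895824 cn(u+v)=0.118986899 dn(u+v)=0.998652253

m = k² = 0.002732361984
D = 1 − m·sn²u·sn²v = 0.9995693765526701
sn(u+v) = (sn u·cn v·dn v + sn v·cn u·dn u)/D = -0.9924682600221975/0.9995693765526701 = -0.9928958242448732
cn(u+v) = (cn u·cn v − sn u·sn v·dn u·dn v)/D = 0.1189356607179085/0.9995693765526701 = 0.1189868992666578
dn(u+v) = (dn u·dn v − m·sn u·sn v·cn u·cn v)/D = 0.9982222099507104/0.9995693765526701 = 0.9986522530265925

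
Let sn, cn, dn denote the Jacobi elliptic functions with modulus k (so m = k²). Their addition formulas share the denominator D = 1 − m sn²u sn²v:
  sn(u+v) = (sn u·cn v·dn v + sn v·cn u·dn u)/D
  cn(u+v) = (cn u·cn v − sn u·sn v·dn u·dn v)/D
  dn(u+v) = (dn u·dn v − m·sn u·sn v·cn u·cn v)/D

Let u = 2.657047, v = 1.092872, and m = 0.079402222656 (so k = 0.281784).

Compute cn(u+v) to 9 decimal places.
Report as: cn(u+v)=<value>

sn u = 0.5208001813736096, cn u = -0.8536786111185024, dn u = 0.9891731448672542
sn v = 0.8816248433087283, cn v = 0.4719508826783358, dn v = 0.9686504223323369
m = k² = 0.079402222656
D = 1 − m·sn²u·sn²v = 0.9832604972723198
cn(u+v) = (cn u·cn v − sn u·sn v·dn u·dn v)/D = -0.8428352708622336/0.9832604972723198 = -0.8571841065519846

cn(u+v)=-0.857184107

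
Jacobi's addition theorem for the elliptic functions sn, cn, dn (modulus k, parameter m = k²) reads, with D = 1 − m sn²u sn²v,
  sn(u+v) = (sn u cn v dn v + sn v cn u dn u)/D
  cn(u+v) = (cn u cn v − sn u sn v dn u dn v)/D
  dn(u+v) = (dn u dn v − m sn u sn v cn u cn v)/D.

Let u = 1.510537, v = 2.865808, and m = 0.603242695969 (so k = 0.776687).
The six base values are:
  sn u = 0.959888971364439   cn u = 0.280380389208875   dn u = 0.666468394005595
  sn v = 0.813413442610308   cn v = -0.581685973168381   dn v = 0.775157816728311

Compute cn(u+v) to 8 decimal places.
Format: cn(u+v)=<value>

cn(u+v)=-0.89595096

m = k² = 0.603242695969
D = 1 − m·sn²u·sn²v = 0.6322465406797577
cn(u+v) = (cn u·cn v − sn u·sn v·dn u·dn v)/D = -0.5664618921267565/0.6322465406797577 = -0.895950955331012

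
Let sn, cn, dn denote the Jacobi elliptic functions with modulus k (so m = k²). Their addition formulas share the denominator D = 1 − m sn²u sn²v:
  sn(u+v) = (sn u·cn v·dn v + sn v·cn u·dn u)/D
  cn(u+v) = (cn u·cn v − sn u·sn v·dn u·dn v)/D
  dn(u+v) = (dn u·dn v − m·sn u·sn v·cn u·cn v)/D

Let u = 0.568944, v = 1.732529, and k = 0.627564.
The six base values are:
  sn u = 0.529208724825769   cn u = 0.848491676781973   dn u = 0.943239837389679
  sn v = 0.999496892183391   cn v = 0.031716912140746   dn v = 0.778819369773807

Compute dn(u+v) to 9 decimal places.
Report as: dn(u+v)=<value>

m = k² = 0.393836574096
D = 1 − m·sn²u·sn²v = 0.8898123471052635
dn(u+v) = (dn u·dn v − m·sn u·sn v·cn u·cn v)/D = 0.7290073281553423/0.8898123471052635 = 0.8192820997898581

dn(u+v)=0.819282100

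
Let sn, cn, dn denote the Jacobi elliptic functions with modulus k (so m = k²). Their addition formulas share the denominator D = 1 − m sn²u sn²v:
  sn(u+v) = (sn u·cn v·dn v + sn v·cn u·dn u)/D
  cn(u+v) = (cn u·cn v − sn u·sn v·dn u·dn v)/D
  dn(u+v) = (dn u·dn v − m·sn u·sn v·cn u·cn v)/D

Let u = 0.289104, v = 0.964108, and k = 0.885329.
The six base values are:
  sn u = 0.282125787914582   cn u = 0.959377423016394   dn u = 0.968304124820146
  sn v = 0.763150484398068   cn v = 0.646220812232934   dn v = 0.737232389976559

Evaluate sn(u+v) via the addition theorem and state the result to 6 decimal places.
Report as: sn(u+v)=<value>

sn(u+v)=0.875150

m = k² = 0.783807438241
D = 1 − m·sn²u·sn²v = 0.9636658237150336
sn(u+v) = (sn u·cn v·dn v + sn v·cn u·dn u)/D = 0.8433521637859936/0.9636658237150336 = 0.8751500188465561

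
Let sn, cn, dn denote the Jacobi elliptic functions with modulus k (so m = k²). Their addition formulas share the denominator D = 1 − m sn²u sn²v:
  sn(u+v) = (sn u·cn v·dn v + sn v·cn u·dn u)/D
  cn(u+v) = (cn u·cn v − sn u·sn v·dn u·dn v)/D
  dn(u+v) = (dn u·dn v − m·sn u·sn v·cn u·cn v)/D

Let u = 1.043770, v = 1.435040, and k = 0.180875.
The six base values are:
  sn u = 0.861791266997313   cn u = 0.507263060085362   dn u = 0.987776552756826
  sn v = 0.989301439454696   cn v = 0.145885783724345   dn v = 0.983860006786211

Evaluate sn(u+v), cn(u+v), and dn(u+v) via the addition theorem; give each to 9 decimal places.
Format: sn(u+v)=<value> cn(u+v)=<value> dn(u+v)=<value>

m = k² = 0.032715765625
D = 1 − m·sn²u·sn²v = 0.9762196332666637
sn(u+v) = (sn u·cn v·dn v + sn v·cn u·dn u)/D = 0.6193958332331296/0.9762196332666637 = 0.6344840977644379
cn(u+v) = (cn u·cn v − sn u·sn v·dn u·dn v)/D = -0.7545552161033257/0.9762196332666637 = -0.7729359156385782
dn(u+v) = (dn u·dn v − m·sn u·sn v·cn u·cn v)/D = 0.9697697302413438/0.9762196332666637 = 0.9933929796067131

sn(u+v)=0.634484098 cn(u+v)=-0.772935916 dn(u+v)=0.993392980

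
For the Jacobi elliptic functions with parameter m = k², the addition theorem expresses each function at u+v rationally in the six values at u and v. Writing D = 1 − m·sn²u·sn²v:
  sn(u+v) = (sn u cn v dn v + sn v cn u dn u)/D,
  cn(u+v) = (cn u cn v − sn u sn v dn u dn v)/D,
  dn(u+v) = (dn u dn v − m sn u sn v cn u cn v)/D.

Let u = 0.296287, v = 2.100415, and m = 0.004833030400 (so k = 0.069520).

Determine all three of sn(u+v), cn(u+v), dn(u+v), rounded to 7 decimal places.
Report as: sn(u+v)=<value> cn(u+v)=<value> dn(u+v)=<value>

sn(u+v)=0.6804634 cn(u+v)=-0.7327821 dn(u+v)=0.9988805

sn u = 0.291951324400712, cn u = 0.9564331781053343, dn u = 0.9997940057186299
sn v = 0.8645457642167486, cn v = -0.5025540981574802, dn v = 0.9981921672513336
m = k² = 0.0048330304
D = 1 − m·sn²u·sn²v = 0.9996920952413236
sn(u+v) = (sn u·cn v·dn v + sn v·cn u·dn u)/D = 0.680253833377285/0.9996920952413236 = 0.6804633512812494
cn(u+v) = (cn u·cn v − sn u·sn v·dn u·dn v)/D = -0.7325564875581245/0.9996920952413236 = -0.7327821146583007
dn(u+v) = (dn u·dn v − m·sn u·sn v·cn u·cn v)/D = 0.9985728933296785/0.9996920952413236 = 0.9988804533746213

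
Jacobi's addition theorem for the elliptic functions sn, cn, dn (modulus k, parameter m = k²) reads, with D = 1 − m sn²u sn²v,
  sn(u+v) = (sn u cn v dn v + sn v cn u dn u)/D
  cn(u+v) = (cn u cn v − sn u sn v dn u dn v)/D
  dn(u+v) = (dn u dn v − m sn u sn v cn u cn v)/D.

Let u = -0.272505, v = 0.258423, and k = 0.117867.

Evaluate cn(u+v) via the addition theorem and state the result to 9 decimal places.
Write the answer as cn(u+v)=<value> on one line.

cn(u+v)=0.999900850

sn u = -0.2691003846246296, cn u = 0.9631121341748719, dn u = 0.9994968559154277
sn v = 0.2555181168580151, cn v = 0.9668042676557307, dn v = 0.9995463756335602
m = k² = 0.013892629689
D = 1 − m·sn²u·sn²v = 0.9999343164687855
cn(u+v) = (cn u·cn v − sn u·sn v·dn u·dn v)/D = 0.999835173348817/0.9999343164687855 = 0.9999008503675335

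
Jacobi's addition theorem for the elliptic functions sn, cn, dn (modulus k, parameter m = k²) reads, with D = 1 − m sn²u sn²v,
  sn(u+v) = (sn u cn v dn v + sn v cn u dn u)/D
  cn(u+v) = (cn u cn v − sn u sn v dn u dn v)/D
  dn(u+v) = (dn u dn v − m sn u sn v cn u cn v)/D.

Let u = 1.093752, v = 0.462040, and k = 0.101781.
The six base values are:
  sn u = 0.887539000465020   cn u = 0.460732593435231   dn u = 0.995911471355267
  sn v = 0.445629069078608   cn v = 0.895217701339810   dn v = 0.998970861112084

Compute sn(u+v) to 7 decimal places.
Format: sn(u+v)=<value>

m = k² = 0.010359371961
D = 1 − m·sn²u·sn²v = 0.9983794764577255
sn(u+v) = (sn u·cn v·dn v + sn v·cn u·dn u)/D = 0.9981993282188209/0.9983794764577255 = 0.9998195593527786

sn(u+v)=0.9998196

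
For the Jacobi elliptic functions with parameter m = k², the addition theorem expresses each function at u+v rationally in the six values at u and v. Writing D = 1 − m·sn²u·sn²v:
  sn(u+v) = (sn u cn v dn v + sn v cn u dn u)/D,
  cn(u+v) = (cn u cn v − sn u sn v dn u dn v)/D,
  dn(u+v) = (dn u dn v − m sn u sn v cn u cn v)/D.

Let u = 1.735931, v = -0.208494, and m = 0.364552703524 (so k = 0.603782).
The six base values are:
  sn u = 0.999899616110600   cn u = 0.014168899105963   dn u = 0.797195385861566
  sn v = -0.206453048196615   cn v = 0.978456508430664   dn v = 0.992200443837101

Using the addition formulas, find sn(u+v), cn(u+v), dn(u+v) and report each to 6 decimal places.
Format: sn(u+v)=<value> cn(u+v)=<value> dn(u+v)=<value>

m = k² = 0.364552703524
D = 1 − m·sn²u·sn²v = 0.9844648401797737
sn(u+v) = (sn u·cn v·dn v + sn v·cn u·dn u)/D = 0.9683955609166613/0.9844648401797737 = 0.9836771425374846
cn(u+v) = (cn u·cn v − sn u·sn v·dn u·dn v)/D = 0.1771469986962588/0.9844648401797737 = 0.1799424331537426
dn(u+v) = (dn u·dn v − m·sn u·sn v·cn u·cn v)/D = 0.7920209311744663/0.9844648401797737 = 0.8045192665589103

sn(u+v)=0.983677 cn(u+v)=0.179942 dn(u+v)=0.804519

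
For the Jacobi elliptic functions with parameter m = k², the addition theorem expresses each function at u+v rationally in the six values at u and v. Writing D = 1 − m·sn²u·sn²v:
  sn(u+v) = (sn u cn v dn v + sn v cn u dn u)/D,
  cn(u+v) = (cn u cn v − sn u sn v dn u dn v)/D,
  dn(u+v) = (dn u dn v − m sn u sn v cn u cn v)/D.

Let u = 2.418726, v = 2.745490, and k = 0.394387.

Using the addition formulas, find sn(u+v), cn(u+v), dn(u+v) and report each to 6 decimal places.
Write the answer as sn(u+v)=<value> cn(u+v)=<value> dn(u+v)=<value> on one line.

sn(u+v)=-0.973519 cn(u+v)=0.228605 dn(u+v)=0.923357

sn u = 0.7466298381512594, cn u = -0.6652397197869533, dn u = 0.9556634655679457
sn v = 0.5026115782700229, cn v = -0.8645123488932455, dn v = 0.9801568522141944
m = k² = 0.155541105769
D = 1 − m·sn²u·sn²v = 0.9780961304751921
sn(u+v) = (sn u·cn v·dn v + sn v·cn u·dn u)/D = -0.9521954909650618/0.9780961304751921 = -0.973519331379476
cn(u+v) = (cn u·cn v − sn u·sn v·dn u·dn v)/D = 0.2235973779728845/0.9780961304751921 = 0.228604705617487
dn(u+v) = (dn u·dn v − m·sn u·sn v·cn u·cn v)/D = 0.9031315593435004/0.9780961304751921 = 0.9233566427716349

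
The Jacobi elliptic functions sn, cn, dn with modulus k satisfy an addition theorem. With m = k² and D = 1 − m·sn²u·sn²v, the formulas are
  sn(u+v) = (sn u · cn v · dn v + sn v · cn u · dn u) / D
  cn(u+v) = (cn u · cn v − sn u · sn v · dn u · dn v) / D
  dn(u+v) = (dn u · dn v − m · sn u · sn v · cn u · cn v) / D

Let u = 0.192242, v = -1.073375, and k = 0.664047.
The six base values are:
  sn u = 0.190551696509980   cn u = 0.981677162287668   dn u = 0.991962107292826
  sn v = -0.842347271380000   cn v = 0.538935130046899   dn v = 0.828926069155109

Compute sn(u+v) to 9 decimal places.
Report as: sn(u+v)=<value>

m = k² = 0.440958418209
D = 1 − m·sn²u·sn²v = 0.9886392860687756
sn(u+v) = (sn u·cn v·dn v + sn v·cn u·dn u)/D = -0.7351398749817976/0.9886392860687756 = -0.7435875605399085

sn(u+v)=-0.743587561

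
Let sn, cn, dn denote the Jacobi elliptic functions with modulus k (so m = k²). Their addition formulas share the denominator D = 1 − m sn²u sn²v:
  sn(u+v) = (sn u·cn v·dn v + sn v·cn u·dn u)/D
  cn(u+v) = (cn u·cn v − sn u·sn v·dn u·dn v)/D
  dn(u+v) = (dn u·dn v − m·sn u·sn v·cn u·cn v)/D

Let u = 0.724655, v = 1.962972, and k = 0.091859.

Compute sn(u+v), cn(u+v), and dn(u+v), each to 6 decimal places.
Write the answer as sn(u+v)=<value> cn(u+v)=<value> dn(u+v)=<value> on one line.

sn(u+v)=0.444390 cn(u+v)=-0.895834 dn(u+v)=0.999166

sn u = 0.6625164874354857, cn u = 0.7490473308651102, dn u = 0.9981464278444341
sn v = 0.9259389560369798, cn v = -0.3776732048916734, dn v = 0.9963761871741781
m = k² = 0.008438075881
D = 1 − m·sn²u·sn²v = 0.9968245774835776
sn(u+v) = (sn u·cn v·dn v + sn v·cn u·dn u)/D = 0.4429785238511887/0.9968245774835776 = 0.4443896487478878
cn(u+v) = (cn u·cn v − sn u·sn v·dn u·dn v)/D = -0.892988950481435/0.9968245774835776 = -0.8958336006679638
dn(u+v) = (dn u·dn v − m·sn u·sn v·cn u·cn v)/D = 0.9959936921870758/0.9968245774835776 = 0.999166467886858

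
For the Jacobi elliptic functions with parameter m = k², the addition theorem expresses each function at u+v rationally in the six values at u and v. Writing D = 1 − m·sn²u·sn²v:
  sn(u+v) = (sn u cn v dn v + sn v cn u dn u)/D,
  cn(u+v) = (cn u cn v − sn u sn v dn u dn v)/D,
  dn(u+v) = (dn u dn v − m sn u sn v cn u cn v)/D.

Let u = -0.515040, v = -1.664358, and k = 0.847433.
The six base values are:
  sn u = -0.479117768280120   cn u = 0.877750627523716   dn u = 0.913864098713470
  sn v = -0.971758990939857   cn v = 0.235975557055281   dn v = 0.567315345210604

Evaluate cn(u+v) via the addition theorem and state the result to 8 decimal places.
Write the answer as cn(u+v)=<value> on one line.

m = k² = 0.718142689489
D = 1 − m·sn²u·sn²v = 0.8443273088783727
cn(u+v) = (cn u·cn v − sn u·sn v·dn u·dn v)/D = -0.03425547974311588/0.8443273088783727 = -0.04057132747325417

cn(u+v)=-0.04057133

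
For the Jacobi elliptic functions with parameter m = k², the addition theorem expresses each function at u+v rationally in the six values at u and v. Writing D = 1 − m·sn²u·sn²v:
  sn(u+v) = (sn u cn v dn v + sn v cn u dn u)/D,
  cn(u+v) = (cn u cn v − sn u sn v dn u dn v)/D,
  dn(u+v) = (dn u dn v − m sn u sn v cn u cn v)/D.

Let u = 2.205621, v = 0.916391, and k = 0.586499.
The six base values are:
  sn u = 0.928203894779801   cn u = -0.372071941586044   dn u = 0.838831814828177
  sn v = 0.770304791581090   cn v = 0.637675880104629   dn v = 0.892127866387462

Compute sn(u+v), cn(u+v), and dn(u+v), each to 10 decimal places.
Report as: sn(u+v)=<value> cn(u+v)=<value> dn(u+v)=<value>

m = k² = 0.343981077001
D = 1 − m·sn²u·sn²v = 0.8241483193054303
sn(u+v) = (sn u·cn v·dn v + sn v·cn u·dn u)/D = 0.2876278699734969/0.8241483193054303 = 0.3490001292678748
cn(u+v) = (cn u·cn v − sn u·sn v·dn u·dn v)/D = -0.7723280783633822/0.8241483193054303 = -0.9371226759453677
dn(u+v) = (dn u·dn v − m·sn u·sn v·cn u·cn v)/D = 0.8066988095964442/0.8241483193054303 = 0.9788272216296066

sn(u+v)=0.3490001293 cn(u+v)=-0.9371226759 dn(u+v)=0.9788272216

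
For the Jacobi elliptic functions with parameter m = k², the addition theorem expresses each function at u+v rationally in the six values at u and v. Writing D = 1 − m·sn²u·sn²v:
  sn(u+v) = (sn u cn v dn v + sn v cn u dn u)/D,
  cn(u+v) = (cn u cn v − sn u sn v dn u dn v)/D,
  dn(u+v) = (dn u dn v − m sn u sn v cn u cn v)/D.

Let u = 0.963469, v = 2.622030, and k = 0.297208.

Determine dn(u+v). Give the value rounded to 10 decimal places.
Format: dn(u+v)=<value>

sn u = 0.8148991112566676, cn u = 0.5796028282135045, dn u = 0.9702277089363399
sn v = 0.5561617765931645, cn v = -0.8310740510067289, dn v = 0.9862440478278898
m = k² = 0.088332595264
D = 1 − m·sn²u·sn²v = 0.9818560870225185
dn(u+v) = (dn u·dn v − m·sn u·sn v·cn u·cn v)/D = 0.9761652615864891/0.9818560870225185 = 0.9942040126743148

dn(u+v)=0.9942040127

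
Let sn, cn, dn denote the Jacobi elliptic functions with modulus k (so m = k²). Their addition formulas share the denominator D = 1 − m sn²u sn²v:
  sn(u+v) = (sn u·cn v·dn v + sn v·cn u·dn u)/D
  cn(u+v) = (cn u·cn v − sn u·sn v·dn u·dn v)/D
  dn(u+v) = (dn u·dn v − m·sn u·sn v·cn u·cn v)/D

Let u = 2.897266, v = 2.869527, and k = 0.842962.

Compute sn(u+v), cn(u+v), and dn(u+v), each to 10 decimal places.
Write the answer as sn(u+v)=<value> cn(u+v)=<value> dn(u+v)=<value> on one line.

sn u = 0.8932109419456727, cn u = -0.4496378689440249, dn u = 0.658085873103701
sn v = 0.9012225042752215, cn v = -0.4333566634862079, dn v = 0.6502780130951917
m = k² = 0.710584933444
D = 1 − m·sn²u·sn²v = 0.5395440176026896
sn(u+v) = (sn u·cn v·dn v + sn v·cn u·dn u)/D = -0.5183809428669647/0.5395440176026896 = -0.9607759996491908
cn(u+v) = (cn u·cn v − sn u·sn v·dn u·dn v)/D = -0.1496293587609333/0.5395440176026896 = -0.2773255821198218
dn(u+v) = (dn u·dn v − m·sn u·sn v·cn u·cn v)/D = 0.3164809867084365/0.5395440176026896 = 0.586571208989824

sn(u+v)=-0.9607759996 cn(u+v)=-0.2773255821 dn(u+v)=0.5865712090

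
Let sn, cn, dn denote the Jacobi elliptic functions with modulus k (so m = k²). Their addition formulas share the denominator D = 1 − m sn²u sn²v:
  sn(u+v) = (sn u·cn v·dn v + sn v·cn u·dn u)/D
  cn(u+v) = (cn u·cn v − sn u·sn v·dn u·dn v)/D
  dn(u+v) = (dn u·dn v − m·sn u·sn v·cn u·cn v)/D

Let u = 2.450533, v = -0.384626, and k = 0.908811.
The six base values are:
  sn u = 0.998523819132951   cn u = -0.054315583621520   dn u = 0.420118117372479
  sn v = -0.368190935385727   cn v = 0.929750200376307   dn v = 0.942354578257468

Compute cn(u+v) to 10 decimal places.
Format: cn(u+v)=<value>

cn(u+v)=0.1069966100

m = k² = 0.825937433721
D = 1 − m·sn²u·sn²v = 0.8883624767649134
cn(u+v) = (cn u·cn v − sn u·sn v·dn u·dn v)/D = 0.09505177345746125/0.8883624767649134 = 0.1069966099914582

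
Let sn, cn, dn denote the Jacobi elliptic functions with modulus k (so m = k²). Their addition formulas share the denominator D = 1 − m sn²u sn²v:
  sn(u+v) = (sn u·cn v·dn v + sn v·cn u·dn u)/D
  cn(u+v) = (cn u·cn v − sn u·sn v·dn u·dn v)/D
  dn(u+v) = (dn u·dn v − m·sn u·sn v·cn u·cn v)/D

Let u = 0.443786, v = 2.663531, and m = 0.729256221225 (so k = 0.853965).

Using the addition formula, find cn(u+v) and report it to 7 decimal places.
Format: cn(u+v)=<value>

sn u = 0.4201721431036034, cn u = 0.9074444171186051, dn u = 0.9334097333781744
sn v = 0.9575581266312783, cn v = -0.288240236820602, dn v = 0.5756145939196417
m = k² = 0.729256221225
D = 1 − m·sn²u·sn²v = 0.8819502838305594
cn(u+v) = (cn u·cn v − sn u·sn v·dn u·dn v)/D = -0.4777325418779117/0.8819502838305594 = -0.5416774058997795

cn(u+v)=-0.5416774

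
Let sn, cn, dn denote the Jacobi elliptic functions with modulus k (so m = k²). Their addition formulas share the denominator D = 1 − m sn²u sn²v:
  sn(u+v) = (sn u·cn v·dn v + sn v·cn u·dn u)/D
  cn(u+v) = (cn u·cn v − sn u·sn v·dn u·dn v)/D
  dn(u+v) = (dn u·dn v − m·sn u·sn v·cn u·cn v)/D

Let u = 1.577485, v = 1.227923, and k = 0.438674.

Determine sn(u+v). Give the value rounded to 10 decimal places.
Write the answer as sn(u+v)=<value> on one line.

sn(u+v)=0.4814474472

sn u = 0.9975216932834611, cn u = 0.07035958661686785, dn u = 0.8991761590983318
sn v = 0.9261464707024814, cn v = 0.3771640423016725, dn v = 0.9137502424524963
m = k² = 0.192434878276
D = 1 − m·sn²u·sn²v = 0.8357566328436516
sn(u+v) = (sn u·cn v·dn v + sn v·cn u·dn u)/D = 0.4023728973621683/0.8357566328436516 = 0.4814474471989525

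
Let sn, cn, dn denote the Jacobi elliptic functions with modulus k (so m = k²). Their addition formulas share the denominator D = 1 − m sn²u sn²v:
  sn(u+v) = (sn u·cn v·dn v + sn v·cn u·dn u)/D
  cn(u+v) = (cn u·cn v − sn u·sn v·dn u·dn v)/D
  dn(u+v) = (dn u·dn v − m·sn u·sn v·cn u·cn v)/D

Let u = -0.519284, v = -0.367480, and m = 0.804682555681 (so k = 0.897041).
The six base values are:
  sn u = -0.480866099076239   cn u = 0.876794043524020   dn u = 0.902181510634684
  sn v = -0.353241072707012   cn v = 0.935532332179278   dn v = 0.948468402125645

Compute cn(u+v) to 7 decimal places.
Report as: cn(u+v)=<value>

m = k² = 0.804682555681
D = 1 − m·sn²u·sn²v = 0.9767825083790351
cn(u+v) = (cn u·cn v − sn u·sn v·dn u·dn v)/D = 0.6749201439877898/0.9767825083790351 = 0.690962561469099

cn(u+v)=0.6909626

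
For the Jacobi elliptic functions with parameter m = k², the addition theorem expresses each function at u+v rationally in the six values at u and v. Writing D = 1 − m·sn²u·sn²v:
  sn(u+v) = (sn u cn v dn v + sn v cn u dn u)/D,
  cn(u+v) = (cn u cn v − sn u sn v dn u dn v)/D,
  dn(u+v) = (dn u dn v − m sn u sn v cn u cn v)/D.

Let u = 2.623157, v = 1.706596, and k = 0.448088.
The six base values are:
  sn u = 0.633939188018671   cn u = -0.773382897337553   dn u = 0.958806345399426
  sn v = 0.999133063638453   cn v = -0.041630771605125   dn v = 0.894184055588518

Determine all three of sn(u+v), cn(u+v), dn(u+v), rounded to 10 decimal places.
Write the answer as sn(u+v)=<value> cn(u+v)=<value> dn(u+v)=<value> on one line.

sn(u+v)=-0.8314544322 cn(u+v)=-0.5555929509 dn(u+v)=0.9280061984

m = k² = 0.200782855744
D = 1 − m·sn²u·sn²v = 0.9194494542027685
sn(u+v) = (sn u·cn v·dn v + sn v·cn u·dn u)/D = -0.7644803239082125/0.9194494542027685 = -0.8314544322298545
cn(u+v) = (cn u·cn v − sn u·sn v·dn u·dn v)/D = -0.510839635493335/0.9194494542027685 = -0.5555929509320022
dn(u+v) = (dn u·dn v − m·sn u·sn v·cn u·cn v)/D = 0.8532547926575435/0.9194494542027685 = 0.9280061984455461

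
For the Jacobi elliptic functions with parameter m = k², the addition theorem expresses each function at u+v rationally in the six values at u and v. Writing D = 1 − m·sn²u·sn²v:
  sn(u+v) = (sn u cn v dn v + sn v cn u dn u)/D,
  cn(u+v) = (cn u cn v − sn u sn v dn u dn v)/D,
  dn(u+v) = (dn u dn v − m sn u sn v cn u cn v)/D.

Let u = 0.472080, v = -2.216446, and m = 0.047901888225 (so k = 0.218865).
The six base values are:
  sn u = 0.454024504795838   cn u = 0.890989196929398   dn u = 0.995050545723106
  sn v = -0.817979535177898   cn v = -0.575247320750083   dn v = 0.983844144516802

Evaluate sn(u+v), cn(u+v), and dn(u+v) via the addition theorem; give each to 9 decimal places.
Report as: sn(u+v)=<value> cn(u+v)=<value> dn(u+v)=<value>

sn(u+v)=-0.988692734 cn(u+v)=-0.149955584 dn(u+v)=0.976306953

m = k² = 0.047901888225
D = 1 − m·sn²u·sn²v = 0.9933931249044094
sn(u+v) = (sn u·cn v·dn v + sn v·cn u·dn u)/D = -0.9821605648712706/0.9933931249044094 = -0.9886927342745404
cn(u+v) = (cn u·cn v − sn u·sn v·dn u·dn v)/D = -0.1489648462527122/0.9933931249044094 = -0.1499555840665261
dn(u+v) = (dn u·dn v − m·sn u·sn v·cn u·cn v)/D = 0.9698566147011866/0.9933931249044094 = 0.9763069527932483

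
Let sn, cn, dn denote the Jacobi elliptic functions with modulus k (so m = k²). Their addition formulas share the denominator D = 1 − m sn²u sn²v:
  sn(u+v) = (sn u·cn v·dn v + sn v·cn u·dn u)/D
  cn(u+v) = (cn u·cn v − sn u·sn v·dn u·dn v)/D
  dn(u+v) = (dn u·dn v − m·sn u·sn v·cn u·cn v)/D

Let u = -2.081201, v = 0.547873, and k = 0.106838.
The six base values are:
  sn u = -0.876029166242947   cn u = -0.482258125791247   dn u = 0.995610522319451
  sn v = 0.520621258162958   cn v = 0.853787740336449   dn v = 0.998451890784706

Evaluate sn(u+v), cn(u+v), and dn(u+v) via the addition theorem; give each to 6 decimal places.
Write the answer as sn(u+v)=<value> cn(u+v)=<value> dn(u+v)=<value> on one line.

m = k² = 0.011414358244
D = 1 − m·sn²u·sn²v = 0.9976257173166409
sn(u+v) = (sn u·cn v·dn v + sn v·cn u·dn u)/D = -0.9967568141490129/0.9976257173166409 = -0.9991290289007735
cn(u+v) = (cn u·cn v − sn u·sn v·dn u·dn v)/D = 0.04162841936769028/0.9976257173166409 = 0.04172749222991176
dn(u+v) = (dn u·dn v − m·sn u·sn v·cn u·cn v)/D = 0.991925718649702/0.9976257173166409 = 0.9942864357163221

sn(u+v)=-0.999129 cn(u+v)=0.041727 dn(u+v)=0.994286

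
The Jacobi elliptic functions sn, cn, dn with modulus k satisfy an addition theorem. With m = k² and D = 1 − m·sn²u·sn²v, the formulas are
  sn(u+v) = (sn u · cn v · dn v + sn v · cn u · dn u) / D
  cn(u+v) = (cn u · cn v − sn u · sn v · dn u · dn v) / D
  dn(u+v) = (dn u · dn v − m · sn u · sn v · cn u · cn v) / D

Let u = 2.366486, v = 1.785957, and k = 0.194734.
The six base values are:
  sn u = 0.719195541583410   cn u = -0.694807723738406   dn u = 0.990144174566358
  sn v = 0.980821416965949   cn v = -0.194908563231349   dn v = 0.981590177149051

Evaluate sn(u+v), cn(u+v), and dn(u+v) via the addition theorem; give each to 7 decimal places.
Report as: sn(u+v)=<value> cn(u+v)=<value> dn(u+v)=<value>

m = k² = 0.037921330756
D = 1 − m·sn²u·sn²v = 0.9811306290100535
sn(u+v) = (sn u·cn v·dn v + sn v·cn u·dn u)/D = -0.8123624547180174/0.9811306290100535 = -0.8279860302982073
cn(u+v) = (cn u·cn v − sn u·sn v·dn u·dn v)/D = -0.5501677501873228/0.9811306290100535 = -0.5607487259290173
dn(u+v) = (dn u·dn v − m·sn u·sn v·cn u·cn v)/D = 0.968293231823431/0.9811306290100535 = 0.9869157105006748

sn(u+v)=-0.8279860 cn(u+v)=-0.5607487 dn(u+v)=0.9869157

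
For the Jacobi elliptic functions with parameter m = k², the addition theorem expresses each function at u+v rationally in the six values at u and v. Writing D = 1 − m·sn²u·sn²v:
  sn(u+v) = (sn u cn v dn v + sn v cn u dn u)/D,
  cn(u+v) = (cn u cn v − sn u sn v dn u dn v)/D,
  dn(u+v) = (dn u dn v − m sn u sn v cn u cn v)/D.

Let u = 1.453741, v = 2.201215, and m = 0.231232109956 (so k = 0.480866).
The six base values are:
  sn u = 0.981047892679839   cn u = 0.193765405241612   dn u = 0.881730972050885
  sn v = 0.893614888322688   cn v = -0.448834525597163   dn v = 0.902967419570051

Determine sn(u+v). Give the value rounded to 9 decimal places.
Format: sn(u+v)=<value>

m = k² = 0.231232109956
D = 1 − m·sn²u·sn²v = 0.8222828449759357
sn(u+v) = (sn u·cn v·dn v + sn v·cn u·dn u)/D = -0.244928813846417/0.8222828449759357 = -0.2978644335618906

sn(u+v)=-0.297864434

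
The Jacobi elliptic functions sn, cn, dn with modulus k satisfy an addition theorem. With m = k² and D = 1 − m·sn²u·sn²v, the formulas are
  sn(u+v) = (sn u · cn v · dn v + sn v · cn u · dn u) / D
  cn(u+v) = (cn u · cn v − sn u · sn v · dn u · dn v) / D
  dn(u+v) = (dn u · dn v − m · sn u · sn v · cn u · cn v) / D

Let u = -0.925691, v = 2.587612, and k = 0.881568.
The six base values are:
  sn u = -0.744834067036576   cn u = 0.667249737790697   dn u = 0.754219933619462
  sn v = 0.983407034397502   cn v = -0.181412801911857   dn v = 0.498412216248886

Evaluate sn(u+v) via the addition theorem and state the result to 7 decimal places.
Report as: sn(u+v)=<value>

sn(u+v)=0.9643455

m = k² = 0.777162138624
D = 1 − m·sn²u·sn²v = 0.5830371909065317
sn(u+v) = (sn u·cn v·dn v + sn v·cn u·dn u)/D = 0.5622492646707036/0.5830371909065317 = 0.964345454183624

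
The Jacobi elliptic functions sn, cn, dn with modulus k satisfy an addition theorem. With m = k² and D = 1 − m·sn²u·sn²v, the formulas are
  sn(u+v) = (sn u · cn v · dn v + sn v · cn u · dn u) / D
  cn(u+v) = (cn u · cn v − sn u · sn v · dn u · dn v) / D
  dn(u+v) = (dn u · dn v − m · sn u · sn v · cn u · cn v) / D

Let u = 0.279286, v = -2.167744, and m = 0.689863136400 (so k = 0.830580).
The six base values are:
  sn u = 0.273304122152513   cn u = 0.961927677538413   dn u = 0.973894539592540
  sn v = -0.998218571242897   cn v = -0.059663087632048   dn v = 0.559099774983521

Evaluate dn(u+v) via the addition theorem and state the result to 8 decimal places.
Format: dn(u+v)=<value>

m = k² = 0.6898631364
D = 1 − m·sn²u·sn²v = 0.9486540027218725
dn(u+v) = (dn u·dn v − m·sn u·sn v·cn u·cn v)/D = 0.5337027467515627/0.9486540027218725 = 0.5625894638300855

dn(u+v)=0.56258946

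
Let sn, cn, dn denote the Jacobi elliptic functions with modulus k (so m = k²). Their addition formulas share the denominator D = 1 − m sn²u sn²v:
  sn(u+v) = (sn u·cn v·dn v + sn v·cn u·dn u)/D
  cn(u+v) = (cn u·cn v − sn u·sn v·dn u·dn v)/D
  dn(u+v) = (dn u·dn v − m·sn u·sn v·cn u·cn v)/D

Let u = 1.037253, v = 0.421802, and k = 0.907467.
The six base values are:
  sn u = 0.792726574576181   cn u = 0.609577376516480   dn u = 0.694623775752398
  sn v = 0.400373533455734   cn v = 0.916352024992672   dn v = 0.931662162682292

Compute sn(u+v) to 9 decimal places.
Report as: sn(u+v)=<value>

m = k² = 0.823496356089
D = 1 − m·sn²u·sn²v = 0.9170456359731496
sn(u+v) = (sn u·cn v·dn v + sn v·cn u·dn u)/D = 0.8463038019977214/0.9170456359731496 = 0.9228589819302084

sn(u+v)=0.922858982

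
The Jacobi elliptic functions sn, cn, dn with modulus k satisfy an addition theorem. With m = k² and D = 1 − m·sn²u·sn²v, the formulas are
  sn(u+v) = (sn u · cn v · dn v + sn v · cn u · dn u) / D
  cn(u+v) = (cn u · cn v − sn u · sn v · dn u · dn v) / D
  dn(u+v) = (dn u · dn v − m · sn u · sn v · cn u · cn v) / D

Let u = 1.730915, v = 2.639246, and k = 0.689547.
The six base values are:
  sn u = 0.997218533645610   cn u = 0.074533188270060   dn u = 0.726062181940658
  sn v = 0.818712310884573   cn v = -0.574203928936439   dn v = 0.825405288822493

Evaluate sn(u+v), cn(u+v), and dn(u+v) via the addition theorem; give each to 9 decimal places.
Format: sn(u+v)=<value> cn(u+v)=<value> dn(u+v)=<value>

sn(u+v)=-0.627067505 cn(u+v)=-0.778964919 dn(u+v)=0.901685484

m = k² = 0.475475065209
D = 1 − m·sn²u·sn²v = 0.6830643657680414
sn(u+v) = (sn u·cn v·dn v + sn v·cn u·dn u)/D = -0.4283274673661238/0.6830643657680414 = -0.6270675046626244
cn(u+v) = (cn u·cn v − sn u·sn v·dn u·dn v)/D = -0.5320831781609138/0.6830643657680414 = -0.7789649187198289
dn(u+v) = (dn u·dn v − m·sn u·sn v·cn u·cn v)/D = 0.6159092230611307/0.6830643657680414 = 0.9016854837224585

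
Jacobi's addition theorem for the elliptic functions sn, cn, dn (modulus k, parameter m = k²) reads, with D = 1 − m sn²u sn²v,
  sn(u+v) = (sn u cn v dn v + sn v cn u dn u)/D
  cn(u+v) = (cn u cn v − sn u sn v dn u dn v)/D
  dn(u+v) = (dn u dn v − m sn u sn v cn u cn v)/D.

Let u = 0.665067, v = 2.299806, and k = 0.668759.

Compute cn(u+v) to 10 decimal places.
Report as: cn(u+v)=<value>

sn u = 0.6013014637538962, cn u = 0.7990222460529005, dn u = 0.9155844410220973
sn v = 0.9326382960487493, cn v = -0.3608127059061051, dn v = 0.781655626712787
m = k² = 0.447238600081
D = 1 − m·sn²u·sn²v = 0.8593465819455598
cn(u+v) = (cn u·cn v − sn u·sn v·dn u·dn v)/D = -0.6896437751101824/0.8593465819455598 = -0.8025211126677546

cn(u+v)=-0.8025211127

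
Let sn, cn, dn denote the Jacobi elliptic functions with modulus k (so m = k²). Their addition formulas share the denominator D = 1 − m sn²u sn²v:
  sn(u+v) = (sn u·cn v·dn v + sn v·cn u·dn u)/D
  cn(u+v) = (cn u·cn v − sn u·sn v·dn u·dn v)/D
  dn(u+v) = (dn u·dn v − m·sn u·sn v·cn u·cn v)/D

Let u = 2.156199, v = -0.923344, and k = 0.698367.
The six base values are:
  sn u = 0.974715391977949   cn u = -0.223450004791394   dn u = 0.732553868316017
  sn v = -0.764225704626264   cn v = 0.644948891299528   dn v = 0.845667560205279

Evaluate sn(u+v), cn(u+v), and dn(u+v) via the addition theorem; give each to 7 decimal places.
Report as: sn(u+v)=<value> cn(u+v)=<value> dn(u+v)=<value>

m = k² = 0.487716466689
D = 1 − m·sn²u·sn²v = 0.7293759748553503
sn(u+v) = (sn u·cn v·dn v + sn v·cn u·dn u)/D = 0.6567172855028152/0.7293759748553503 = 0.9003823928160716
cn(u+v) = (cn u·cn v − sn u·sn v·dn u·dn v)/D = 0.3173510983406336/0.7293759748553503 = 0.4350994676011513
dn(u+v) = (dn u·dn v − m·sn u·sn v·cn u·cn v)/D = 0.5671403078938786/0.7293759748553503 = 0.7775692200532842

sn(u+v)=0.9003824 cn(u+v)=0.4350995 dn(u+v)=0.7775692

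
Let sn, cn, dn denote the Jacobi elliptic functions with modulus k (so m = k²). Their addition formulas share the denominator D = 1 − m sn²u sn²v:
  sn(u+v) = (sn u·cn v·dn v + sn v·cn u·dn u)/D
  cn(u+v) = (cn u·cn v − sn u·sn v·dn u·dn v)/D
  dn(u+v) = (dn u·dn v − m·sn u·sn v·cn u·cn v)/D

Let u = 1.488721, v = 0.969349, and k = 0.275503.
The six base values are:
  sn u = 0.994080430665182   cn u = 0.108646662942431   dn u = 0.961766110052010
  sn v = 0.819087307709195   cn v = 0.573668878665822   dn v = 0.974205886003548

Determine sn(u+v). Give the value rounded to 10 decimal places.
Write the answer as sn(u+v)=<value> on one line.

m = k² = 0.075901903009
D = 1 − m·sn²u·sn²v = 0.9496782070955895
sn(u+v) = (sn u·cn v·dn v + sn v·cn u·dn u)/D = 0.641151945654789/0.9496782070955895 = 0.6751254697268778

sn(u+v)=0.6751254697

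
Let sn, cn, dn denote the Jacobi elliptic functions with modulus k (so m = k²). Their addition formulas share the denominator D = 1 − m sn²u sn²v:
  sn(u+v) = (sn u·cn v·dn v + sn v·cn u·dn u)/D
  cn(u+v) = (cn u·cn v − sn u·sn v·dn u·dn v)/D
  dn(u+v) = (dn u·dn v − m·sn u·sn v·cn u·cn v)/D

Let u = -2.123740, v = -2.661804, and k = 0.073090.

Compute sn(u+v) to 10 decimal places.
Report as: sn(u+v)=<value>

sn u = -0.8527826757886567, cn u = -0.5222659359701136, dn u = 0.9980556023285856
sn v = -0.4652355592908422, cn v = -0.8851869149345449, dn v = 0.9994216944941293
m = k² = 0.0053421481
D = 1 − m·sn²u·sn²v = 0.9991591113987483
sn(u+v) = (sn u·cn v·dn v + sn v·cn u·dn u)/D = 0.9969397607384942/0.9991591113987483 = 0.9977787815424641

sn(u+v)=0.9977787815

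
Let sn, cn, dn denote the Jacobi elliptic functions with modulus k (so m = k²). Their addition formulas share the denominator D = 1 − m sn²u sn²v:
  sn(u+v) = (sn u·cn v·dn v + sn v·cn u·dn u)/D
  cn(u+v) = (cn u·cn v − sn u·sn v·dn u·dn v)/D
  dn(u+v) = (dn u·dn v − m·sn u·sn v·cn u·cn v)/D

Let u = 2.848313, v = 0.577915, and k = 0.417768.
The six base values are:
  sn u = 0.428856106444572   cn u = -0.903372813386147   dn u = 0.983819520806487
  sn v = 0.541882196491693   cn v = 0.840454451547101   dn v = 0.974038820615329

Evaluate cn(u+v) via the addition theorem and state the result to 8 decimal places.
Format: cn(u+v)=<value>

m = k² = 0.174530101824
D = 1 − m·sn²u·sn²v = 0.9905745237424177
cn(u+v) = (cn u·cn v − sn u·sn v·dn u·dn v)/D = -0.9819375313893608/0.9905745237424177 = -0.991280825272564

cn(u+v)=-0.99128083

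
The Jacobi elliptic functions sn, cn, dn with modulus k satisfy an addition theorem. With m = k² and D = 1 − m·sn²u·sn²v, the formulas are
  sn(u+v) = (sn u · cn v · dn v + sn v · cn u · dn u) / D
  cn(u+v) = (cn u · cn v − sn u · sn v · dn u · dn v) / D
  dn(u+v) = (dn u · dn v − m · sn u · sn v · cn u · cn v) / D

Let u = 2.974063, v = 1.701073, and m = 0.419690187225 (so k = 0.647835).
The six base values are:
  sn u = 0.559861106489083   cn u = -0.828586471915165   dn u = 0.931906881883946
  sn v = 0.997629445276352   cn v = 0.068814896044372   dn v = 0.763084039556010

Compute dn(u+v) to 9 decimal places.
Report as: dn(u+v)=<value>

dn(u+v)=0.833634066

m = k² = 0.419690187225
D = 1 − m·sn²u·sn²v = 0.869073388134265
dn(u+v) = (dn u·dn v − m·sn u·sn v·cn u·cn v)/D = 0.7244891821130674/0.869073388134265 = 0.8336340658967912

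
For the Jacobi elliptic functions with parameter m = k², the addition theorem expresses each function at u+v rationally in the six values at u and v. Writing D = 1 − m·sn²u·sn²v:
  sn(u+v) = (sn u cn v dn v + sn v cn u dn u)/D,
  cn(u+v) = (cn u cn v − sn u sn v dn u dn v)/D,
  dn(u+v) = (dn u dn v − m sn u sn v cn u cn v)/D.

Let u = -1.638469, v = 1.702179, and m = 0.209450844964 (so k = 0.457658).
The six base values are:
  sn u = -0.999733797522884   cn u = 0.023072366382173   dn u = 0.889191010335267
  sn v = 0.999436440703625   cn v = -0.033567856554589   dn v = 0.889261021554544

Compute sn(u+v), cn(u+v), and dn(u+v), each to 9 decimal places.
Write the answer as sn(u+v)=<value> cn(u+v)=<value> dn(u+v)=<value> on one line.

sn(u+v)=0.063657908 cn(u+v)=0.997971779 dn(u+v)=0.999575528

m = k² = 0.209450844964
D = 1 − m·sn²u·sn²v = 0.790896536645423
sn(u+v) = (sn u·cn v·dn v + sn v·cn u·dn u)/D = 0.05034681904883835/0.790896536645423 = 0.06365790810310499
cn(u+v) = (cn u·cn v − sn u·sn v·dn u·dn v)/D = 0.7892924233067162/0.790896536645423 = 0.9979717785267961
dn(u+v) = (dn u·dn v − m·sn u·sn v·cn u·cn v)/D = 0.7905608232246026/0.790896536645423 = 0.9995755280175529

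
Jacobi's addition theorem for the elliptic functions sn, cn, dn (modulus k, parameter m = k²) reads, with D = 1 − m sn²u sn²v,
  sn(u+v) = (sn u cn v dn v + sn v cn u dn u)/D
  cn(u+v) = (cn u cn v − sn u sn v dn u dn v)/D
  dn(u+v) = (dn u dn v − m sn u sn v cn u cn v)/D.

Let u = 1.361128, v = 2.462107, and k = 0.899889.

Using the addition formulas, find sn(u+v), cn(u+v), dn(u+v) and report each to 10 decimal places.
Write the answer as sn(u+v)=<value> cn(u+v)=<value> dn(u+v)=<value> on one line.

sn u = 0.9020439665563158, cn u = 0.4316441617806828, dn u = 0.5840197570672901
sn v = 0.9968220654491641, cn v = -0.07966034040639292, dn v = 0.4419712586103762
m = k² = 0.809800212321
D = 1 − m·sn²u·sn²v = 0.3452604371631321
sn(u+v) = (sn u·cn v·dn v + sn v·cn u·dn u)/D = 0.2195288111166825/0.3452604371631321 = 0.6358354085410526
cn(u+v) = (cn u·cn v − sn u·sn v·dn u·dn v)/D = -0.2664805256670232/0.3452604371631321 = -0.7718246777898675
dn(u+v) = (dn u·dn v − m·sn u·sn v·cn u·cn v)/D = 0.283157464496609/0.3452604371631321 = 0.8201271678365509

sn(u+v)=0.6358354085 cn(u+v)=-0.7718246778 dn(u+v)=0.8201271678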